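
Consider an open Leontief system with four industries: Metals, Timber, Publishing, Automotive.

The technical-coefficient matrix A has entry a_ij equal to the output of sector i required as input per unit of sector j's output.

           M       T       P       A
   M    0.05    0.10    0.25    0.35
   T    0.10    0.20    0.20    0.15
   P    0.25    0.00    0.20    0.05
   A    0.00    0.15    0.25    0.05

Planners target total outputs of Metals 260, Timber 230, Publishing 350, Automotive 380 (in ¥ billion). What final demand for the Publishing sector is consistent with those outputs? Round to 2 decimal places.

d_P = 196.00

I − A =
  [   0.95    -0.10    -0.25    -0.35]
  [  -0.10     0.80    -0.20    -0.15]
  [  -0.25     0.00     0.80    -0.05]
  [   0.00    -0.15    -0.25     0.95]
d = (I − A) x:
  d_M = (+0.95)·260 + (-0.10)·230 + (-0.25)·350 + (-0.35)·380 = 3.50
  d_T = (-0.10)·260 + (+0.80)·230 + (-0.20)·350 + (-0.15)·380 = 31.00
  d_P = (-0.25)·260 + (+0.00)·230 + (+0.80)·350 + (-0.05)·380 = 196.00
  d_A = (+0.00)·260 + (-0.15)·230 + (-0.25)·350 + (+0.95)·380 = 239.00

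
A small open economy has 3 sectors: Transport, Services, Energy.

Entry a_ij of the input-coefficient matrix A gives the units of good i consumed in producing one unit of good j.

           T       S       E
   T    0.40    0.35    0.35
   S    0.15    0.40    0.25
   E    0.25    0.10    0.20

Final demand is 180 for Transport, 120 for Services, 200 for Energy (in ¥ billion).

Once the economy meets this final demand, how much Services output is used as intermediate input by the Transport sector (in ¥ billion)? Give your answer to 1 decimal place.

z_ST = 177.6

I − A =
  [   0.60    -0.35    -0.35]
  [  -0.15     0.60    -0.25]
  [  -0.25    -0.10     0.80]
Cofactors of I−A, C_ij = (−1)^(i+j)·(minor ij) (rows/columns in the sector order above):
  C_11 = (0.60)(0.80) − (-0.25)(-0.10) = 0.4550
  C_12 = −[(-0.15)(0.80) − (-0.25)(-0.25)] = 0.1825
  C_13 = (-0.15)(-0.10) − (0.60)(-0.25) = 0.1650
  C_21 = −[(-0.35)(0.80) − (-0.35)(-0.10)] = 0.3150
  C_22 = (0.60)(0.80) − (-0.35)(-0.25) = 0.3925
  C_23 = −[(0.60)(-0.10) − (-0.35)(-0.25)] = 0.1475
  C_31 = (-0.35)(-0.25) − (-0.35)(0.60) = 0.2975
  C_32 = −[(0.60)(-0.25) − (-0.35)(-0.15)] = 0.2025
  C_33 = (0.60)(0.60) − (-0.35)(-0.15) = 0.3075
det(I−A) = Σ_j (I−A)_1j·C_1j = (0.60)(0.4550) + (-0.35)(0.1825) + (-0.35)(0.1650) = 0.151375
adj(I−A) = Cᵀ =
  [ 0.4550   0.3150   0.2975]
  [ 0.1825   0.3925   0.2025]
  [ 0.1650   0.1475   0.3075]
(I − A)⁻¹ = adj(I−A) / det(I−A) ≈
  [   3.0058     2.0809     1.9653]
  [   1.2056     2.5929     1.3377]
  [   1.0900     0.9744     2.0314]
First solve x = (I − A)⁻¹ d = adj(I−A)·d / det(I−A); in particular x_T = (0.4550·180 + 0.3150·120 + 0.2975·200) / 0.151375 = 179.20 / 0.151375 ≈ 1183.815.
Intermediate flow from S to T: z_ST = a_ST · x_T = 0.15 × 179.20 / 0.151375 = 26.88 / 0.151375 ≈ 177.6.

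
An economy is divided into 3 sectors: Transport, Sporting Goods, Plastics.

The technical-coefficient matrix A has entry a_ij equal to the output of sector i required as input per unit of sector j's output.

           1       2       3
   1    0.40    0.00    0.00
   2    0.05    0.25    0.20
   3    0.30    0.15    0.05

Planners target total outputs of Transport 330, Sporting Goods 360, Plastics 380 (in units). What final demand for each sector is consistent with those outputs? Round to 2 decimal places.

I − A =
  [   0.60     0.00     0.00]
  [  -0.05     0.75    -0.20]
  [  -0.30    -0.15     0.95]
d = (I − A) x:
  d_1 = (+0.60)·330 + (+0.00)·360 + (+0.00)·380 = 198.00
  d_2 = (-0.05)·330 + (+0.75)·360 + (-0.20)·380 = 177.50
  d_3 = (-0.30)·330 + (-0.15)·360 + (+0.95)·380 = 208.00

d_1 = 198.00, d_2 = 177.50, d_3 = 208.00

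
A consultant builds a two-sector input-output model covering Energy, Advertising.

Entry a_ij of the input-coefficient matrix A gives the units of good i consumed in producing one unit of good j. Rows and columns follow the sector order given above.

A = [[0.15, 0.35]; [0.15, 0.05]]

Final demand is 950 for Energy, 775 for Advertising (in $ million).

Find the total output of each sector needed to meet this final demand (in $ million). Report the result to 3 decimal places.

I − A =
  [   0.85    -0.35]
  [  -0.15     0.95]
det(I−A) = (0.85)(0.95) − (-0.35)(-0.15) = 0.7550
adj(I−A) = [[0.95, 0.35], [0.15, 0.85]]
(I − A)⁻¹ = adj(I−A) / det(I−A) ≈
  [   1.2583     0.4636]
  [   0.1987     1.1258]
x = (I − A)⁻¹ d = adj(I−A)·d / det(I−A), with det(I−A) = 0.7550:
  x_E = (0.95·950 + 0.35·775) / 0.7550 = 1173.75 / 0.7550 ≈ 1554.636
  x_A = (0.15·950 + 0.85·775) / 0.7550 = 801.25 / 0.7550 ≈ 1061.258

x_E = 1554.636, x_A = 1061.258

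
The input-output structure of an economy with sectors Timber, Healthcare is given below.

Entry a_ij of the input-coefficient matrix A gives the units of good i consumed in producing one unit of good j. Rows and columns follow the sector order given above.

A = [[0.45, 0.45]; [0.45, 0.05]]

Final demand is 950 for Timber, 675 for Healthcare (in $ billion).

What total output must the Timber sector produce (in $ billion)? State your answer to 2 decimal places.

x_1 = 3769.53

I − A =
  [   0.55    -0.45]
  [  -0.45     0.95]
det(I−A) = (0.55)(0.95) − (-0.45)(-0.45) = 0.3200
adj(I−A) = [[0.95, 0.45], [0.45, 0.55]]
(I − A)⁻¹ = adj(I−A) / det(I−A) ≈
  [   2.9688     1.4063]
  [   1.4063     1.7188]
x = (I − A)⁻¹ d = adj(I−A)·d / det(I−A), with det(I−A) = 0.3200:
  x_1 = (0.95·950 + 0.45·675) / 0.3200 = 1206.25 / 0.3200 ≈ 3769.53
  x_2 = (0.45·950 + 0.55·675) / 0.3200 = 798.75 / 0.3200 ≈ 2496.09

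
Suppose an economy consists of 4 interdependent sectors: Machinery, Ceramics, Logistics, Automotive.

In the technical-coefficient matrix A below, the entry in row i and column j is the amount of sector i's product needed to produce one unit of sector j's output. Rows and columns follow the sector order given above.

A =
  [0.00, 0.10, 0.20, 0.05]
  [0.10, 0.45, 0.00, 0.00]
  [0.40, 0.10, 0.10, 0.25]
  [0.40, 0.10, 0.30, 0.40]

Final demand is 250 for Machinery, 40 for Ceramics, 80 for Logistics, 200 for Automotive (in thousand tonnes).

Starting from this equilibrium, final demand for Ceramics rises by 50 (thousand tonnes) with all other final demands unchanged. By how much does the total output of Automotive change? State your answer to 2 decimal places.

I − A =
  [   1.00    -0.10    -0.20    -0.05]
  [  -0.10     0.55     0.00     0.00]
  [  -0.40    -0.10     0.90    -0.25]
  [  -0.40    -0.10    -0.30     0.60]
Compute the cofactors C_ij = (−1)^(i+j)·(3×3 minor ij) of I−A; the adjugate is their transpose:
adj(I−A) = Cᵀ =
  [ 0.25575   0.06950   0.07425   0.05225]
  [ 0.04650   0.37300   0.01350   0.00950]
  [ 0.19550   0.11900   0.31250   0.14650]
  [ 0.27600   0.16800   0.20800   0.44000]
det(I−A) = Σ_j (I−A)_1j·C_1j = (1.00)(0.25575) + (-0.10)(0.04650) + (-0.20)(0.19550) + (-0.05)(0.27600) = 0.1982
(I − A)⁻¹ = adj(I−A) / det(I−A) ≈
  [   1.2904     0.3507     0.3746     0.2636]
  [   0.2346     1.8819     0.0681     0.0479]
  [   0.9864     0.6004     1.5767     0.7392]
  [   1.3925     0.8476     1.0494     2.2200]
Δx = (I − A)⁻¹ Δd with Δd having +50 in the Ceramics component and 0 elsewhere.
So Δx_A = L_AC · (+50), where L_AC = adj(I−A)_AC / det(I−A) = 0.16800 / 0.1982.
Δx_A = 0.16800 × (+50) / 0.1982 = 8.40 / 0.1982 ≈ 42.38.

Δx_A = 42.38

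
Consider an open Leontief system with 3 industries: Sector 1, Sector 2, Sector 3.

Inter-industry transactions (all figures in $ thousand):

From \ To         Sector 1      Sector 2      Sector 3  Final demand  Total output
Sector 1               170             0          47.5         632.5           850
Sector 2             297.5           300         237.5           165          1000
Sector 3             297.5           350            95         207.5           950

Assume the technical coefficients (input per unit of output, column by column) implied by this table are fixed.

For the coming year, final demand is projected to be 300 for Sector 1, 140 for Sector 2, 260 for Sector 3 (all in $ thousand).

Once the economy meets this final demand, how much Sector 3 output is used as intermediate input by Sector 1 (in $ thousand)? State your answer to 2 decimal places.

Technical coefficients a_ij = z_ij / X_j:
  a_11 = 170/850 = 0.20, a_21 = 297.5/850 = 0.35, a_31 = 297.5/850 = 0.35
  a_12 = 0/1000 = 0.00, a_22 = 300/1000 = 0.30, a_32 = 350/1000 = 0.35
  a_13 = 47.5/950 = 0.05, a_23 = 237.5/950 = 0.25, a_33 = 95/950 = 0.10
I − A =
  [   0.80     0.00    -0.05]
  [  -0.35     0.70    -0.25]
  [  -0.35    -0.35     0.90]
Cofactors of I−A, C_ij = (−1)^(i+j)·(minor ij) (rows/columns in the sector order above):
  C_11 = (0.70)(0.90) − (-0.25)(-0.35) = 0.5425
  C_12 = −[(-0.35)(0.90) − (-0.25)(-0.35)] = 0.4025
  C_13 = (-0.35)(-0.35) − (0.70)(-0.35) = 0.3675
  C_21 = −[(0.00)(0.90) − (-0.05)(-0.35)] = 0.0175
  C_22 = (0.80)(0.90) − (-0.05)(-0.35) = 0.7025
  C_23 = −[(0.80)(-0.35) − (0.00)(-0.35)] = 0.2800
  C_31 = (0.00)(-0.25) − (-0.05)(0.70) = 0.0350
  C_32 = −[(0.80)(-0.25) − (-0.05)(-0.35)] = 0.2175
  C_33 = (0.80)(0.70) − (0.00)(-0.35) = 0.5600
det(I−A) = Σ_j (I−A)_1j·C_1j = (0.80)(0.5425) + (0.00)(0.4025) + (-0.05)(0.3675) = 0.415625
adj(I−A) = Cᵀ =
  [ 0.5425   0.0175   0.0350]
  [ 0.4025   0.7025   0.2175]
  [ 0.3675   0.2800   0.5600]
(I − A)⁻¹ = adj(I−A) / det(I−A) ≈
  [   1.3053     0.0421     0.0842]
  [   0.9684     1.6902     0.5233]
  [   0.8842     0.6737     1.3474]
First solve x = (I − A)⁻¹ d = adj(I−A)·d / det(I−A); in particular x_1 = (0.5425·300 + 0.0175·140 + 0.0350·260) / 0.415625 = 174.30 / 0.415625 ≈ 419.3684.
Intermediate flow from 3 to 1: z_31 = a_31 · x_1 = 0.35 × 174.30 / 0.415625 = 61.005 / 0.415625 ≈ 146.78.

z_31 = 146.78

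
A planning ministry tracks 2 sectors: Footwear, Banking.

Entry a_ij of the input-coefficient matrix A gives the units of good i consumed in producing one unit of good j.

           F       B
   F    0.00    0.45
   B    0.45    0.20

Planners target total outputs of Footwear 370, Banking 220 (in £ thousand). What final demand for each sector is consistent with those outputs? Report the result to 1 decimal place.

d_F = 271.0, d_B = 9.5

I − A =
  [   1.00    -0.45]
  [  -0.45     0.80]
d = (I − A) x:
  d_F = (+1.00)·370 + (-0.45)·220 = 271.0
  d_B = (-0.45)·370 + (+0.80)·220 = 9.5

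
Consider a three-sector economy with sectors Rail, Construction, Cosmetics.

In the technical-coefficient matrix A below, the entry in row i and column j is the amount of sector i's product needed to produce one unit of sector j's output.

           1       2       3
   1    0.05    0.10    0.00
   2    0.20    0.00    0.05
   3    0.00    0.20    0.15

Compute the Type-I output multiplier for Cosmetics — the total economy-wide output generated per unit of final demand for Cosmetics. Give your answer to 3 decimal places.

I − A =
  [   0.95    -0.10     0.00]
  [  -0.20     1.00    -0.05]
  [   0.00    -0.20     0.85]
Cofactors of I−A, C_ij = (−1)^(i+j)·(minor ij) (rows/columns in the sector order above):
  C_11 = (1.00)(0.85) − (-0.05)(-0.20) = 0.8400
  C_12 = −[(-0.20)(0.85) − (-0.05)(0.00)] = 0.1700
  C_13 = (-0.20)(-0.20) − (1.00)(0.00) = 0.0400
  C_21 = −[(-0.10)(0.85) − (0.00)(-0.20)] = 0.0850
  C_22 = (0.95)(0.85) − (0.00)(0.00) = 0.8075
  C_23 = −[(0.95)(-0.20) − (-0.10)(0.00)] = 0.1900
  C_31 = (-0.10)(-0.05) − (0.00)(1.00) = 0.0050
  C_32 = −[(0.95)(-0.05) − (0.00)(-0.20)] = 0.0475
  C_33 = (0.95)(1.00) − (-0.10)(-0.20) = 0.9300
det(I−A) = Σ_j (I−A)_1j·C_1j = (0.95)(0.8400) + (-0.10)(0.1700) + (0.00)(0.0400) = 0.7810
adj(I−A) = Cᵀ =
  [ 0.8400   0.0850   0.0050]
  [ 0.1700   0.8075   0.0475]
  [ 0.0400   0.1900   0.9300]
(I − A)⁻¹ = adj(I−A) / det(I−A) ≈
  [   1.0755     0.1088     0.0064]
  [   0.2177     1.0339     0.0608]
  [   0.0512     0.2433     1.1908]
The output multiplier for sector j is the column-j sum of the Leontief inverse (I − A)⁻¹ = adj(I−A) / det(I−A).
Column 3 of adj(I−A): (0.0050, 0.0475, 0.9300); det(I−A) = 0.7810.
m_3 = (0.0050 + 0.0475 + 0.9300) / 0.7810 = 0.9825 / 0.7810 ≈ 1.258.

m_3 = 1.258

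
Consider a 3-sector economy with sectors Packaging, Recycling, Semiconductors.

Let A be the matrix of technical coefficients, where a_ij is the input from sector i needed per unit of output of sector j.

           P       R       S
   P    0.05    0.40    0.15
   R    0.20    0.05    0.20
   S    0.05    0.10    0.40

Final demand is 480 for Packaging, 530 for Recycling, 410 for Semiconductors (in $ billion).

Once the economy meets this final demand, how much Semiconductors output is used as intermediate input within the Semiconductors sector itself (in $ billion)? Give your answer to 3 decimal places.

z_SS = 374.108

I − A =
  [   0.95    -0.40    -0.15]
  [  -0.20     0.95    -0.20]
  [  -0.05    -0.10     0.60]
Cofactors of I−A, C_ij = (−1)^(i+j)·(minor ij) (rows/columns in the sector order above):
  C_11 = (0.95)(0.60) − (-0.20)(-0.10) = 0.5500
  C_12 = −[(-0.20)(0.60) − (-0.20)(-0.05)] = 0.1300
  C_13 = (-0.20)(-0.10) − (0.95)(-0.05) = 0.0675
  C_21 = −[(-0.40)(0.60) − (-0.15)(-0.10)] = 0.2550
  C_22 = (0.95)(0.60) − (-0.15)(-0.05) = 0.5625
  C_23 = −[(0.95)(-0.10) − (-0.40)(-0.05)] = 0.1150
  C_31 = (-0.40)(-0.20) − (-0.15)(0.95) = 0.2225
  C_32 = −[(0.95)(-0.20) − (-0.15)(-0.20)] = 0.2200
  C_33 = (0.95)(0.95) − (-0.40)(-0.20) = 0.8225
det(I−A) = Σ_j (I−A)_1j·C_1j = (0.95)(0.5500) + (-0.40)(0.1300) + (-0.15)(0.0675) = 0.460375
adj(I−A) = Cᵀ =
  [ 0.5500   0.2550   0.2225]
  [ 0.1300   0.5625   0.2200]
  [ 0.0675   0.1150   0.8225]
(I − A)⁻¹ = adj(I−A) / det(I−A) ≈
  [   1.1947     0.5539     0.4833]
  [   0.2824     1.2218     0.4779]
  [   0.1466     0.2498     1.7866]
First solve x = (I − A)⁻¹ d = adj(I−A)·d / det(I−A); in particular x_S = (0.0675·480 + 0.1150·530 + 0.8225·410) / 0.460375 = 430.575 / 0.460375 ≈ 935.27016.
Intermediate flow from S to S: z_SS = a_SS · x_S = 0.40 × 430.575 / 0.460375 = 172.23 / 0.460375 ≈ 374.108.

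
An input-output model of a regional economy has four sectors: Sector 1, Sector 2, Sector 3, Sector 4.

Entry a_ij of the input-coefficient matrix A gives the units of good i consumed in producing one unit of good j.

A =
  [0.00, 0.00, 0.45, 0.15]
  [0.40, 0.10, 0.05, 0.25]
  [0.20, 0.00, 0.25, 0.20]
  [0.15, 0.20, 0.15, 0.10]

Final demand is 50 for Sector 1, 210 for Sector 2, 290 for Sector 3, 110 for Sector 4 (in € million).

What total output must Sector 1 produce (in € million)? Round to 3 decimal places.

x_1 = 379.292

I − A =
  [   1.00     0.00    -0.45    -0.15]
  [  -0.40     0.90    -0.05    -0.25]
  [  -0.20     0.00     0.75    -0.20]
  [  -0.15    -0.20    -0.15     0.90]
Compute the cofactors C_ij = (−1)^(i+j)·(3×3 minor ij) of I−A; the adjugate is their transpose:
adj(I−A) = Cᵀ =
  [ 0.541000   0.040500   0.363750   0.182250]
  [ 0.304125   0.529125   0.269250   0.257500]
  [ 0.195000   0.046000   0.727750   0.207000]
  [ 0.190250   0.132000   0.241750   0.594000]
det(I−A) = Σ_j (I−A)_1j·C_1j = (1.00)(0.541000) + (0.00)(0.304125) + (-0.45)(0.195000) + (-0.15)(0.190250) = 0.4247125
(I − A)⁻¹ = adj(I−A) / det(I−A) ≈
  [   1.2738     0.0954     0.8565     0.4291]
  [   0.7161     1.2458     0.6340     0.6063]
  [   0.4591     0.1083     1.7135     0.4874]
  [   0.4480     0.3108     0.5692     1.3986]
x = (I − A)⁻¹ d = adj(I−A)·d / det(I−A), with det(I−A) = 0.4247125:
  x_1 = (0.541000·50 + 0.040500·210 + 0.363750·290 + 0.182250·110) / 0.4247125 = 161.09 / 0.4247125 ≈ 379.292
  x_2 = (0.304125·50 + 0.529125·210 + 0.269250·290 + 0.257500·110) / 0.4247125 = 232.73 / 0.4247125 ≈ 547.971
  x_3 = (0.195000·50 + 0.046000·210 + 0.727750·290 + 0.207000·110) / 0.4247125 = 253.2275 / 0.4247125 ≈ 596.233
  x_4 = (0.190250·50 + 0.132000·210 + 0.241750·290 + 0.594000·110) / 0.4247125 = 172.68 / 0.4247125 ≈ 406.581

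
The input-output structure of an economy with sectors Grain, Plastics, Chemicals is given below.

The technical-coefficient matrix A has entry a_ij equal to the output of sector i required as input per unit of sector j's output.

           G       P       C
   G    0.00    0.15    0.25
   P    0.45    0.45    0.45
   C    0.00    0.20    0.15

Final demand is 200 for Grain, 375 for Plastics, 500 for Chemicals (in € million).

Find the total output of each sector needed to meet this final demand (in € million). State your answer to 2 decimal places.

x_G = 821.71, x_P = 2272.99, x_C = 1123.06

I − A =
  [   1.00    -0.15    -0.25]
  [  -0.45     0.55    -0.45]
  [   0.00    -0.20     0.85]
Cofactors of I−A, C_ij = (−1)^(i+j)·(minor ij) (rows/columns in the sector order above):
  C_11 = (0.55)(0.85) − (-0.45)(-0.20) = 0.3775
  C_12 = −[(-0.45)(0.85) − (-0.45)(0.00)] = 0.3825
  C_13 = (-0.45)(-0.20) − (0.55)(0.00) = 0.0900
  C_21 = −[(-0.15)(0.85) − (-0.25)(-0.20)] = 0.1775
  C_22 = (1.00)(0.85) − (-0.25)(0.00) = 0.8500
  C_23 = −[(1.00)(-0.20) − (-0.15)(0.00)] = 0.2000
  C_31 = (-0.15)(-0.45) − (-0.25)(0.55) = 0.2050
  C_32 = −[(1.00)(-0.45) − (-0.25)(-0.45)] = 0.5625
  C_33 = (1.00)(0.55) − (-0.15)(-0.45) = 0.4825
det(I−A) = Σ_j (I−A)_1j·C_1j = (1.00)(0.3775) + (-0.15)(0.3825) + (-0.25)(0.0900) = 0.297625
adj(I−A) = Cᵀ =
  [ 0.3775   0.1775   0.2050]
  [ 0.3825   0.8500   0.5625]
  [ 0.0900   0.2000   0.4825]
(I − A)⁻¹ = adj(I−A) / det(I−A) ≈
  [   1.2684     0.5964     0.6888]
  [   1.2852     2.8559     1.8900]
  [   0.3024     0.6720     1.6212]
x = (I − A)⁻¹ d = adj(I−A)·d / det(I−A), with det(I−A) = 0.297625:
  x_G = (0.3775·200 + 0.1775·375 + 0.2050·500) / 0.297625 = 244.5625 / 0.297625 ≈ 821.71
  x_P = (0.3825·200 + 0.8500·375 + 0.5625·500) / 0.297625 = 676.50 / 0.297625 ≈ 2272.99
  x_C = (0.0900·200 + 0.2000·375 + 0.4825·500) / 0.297625 = 334.25 / 0.297625 ≈ 1123.06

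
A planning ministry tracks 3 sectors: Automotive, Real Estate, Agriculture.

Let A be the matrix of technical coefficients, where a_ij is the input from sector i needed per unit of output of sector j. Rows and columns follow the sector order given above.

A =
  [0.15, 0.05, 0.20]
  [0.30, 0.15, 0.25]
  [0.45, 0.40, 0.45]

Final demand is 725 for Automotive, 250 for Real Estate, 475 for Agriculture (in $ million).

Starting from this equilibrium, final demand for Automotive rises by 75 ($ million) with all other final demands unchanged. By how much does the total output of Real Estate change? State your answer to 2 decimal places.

Δx_2 = 105.11

I − A =
  [   0.85    -0.05    -0.20]
  [  -0.30     0.85    -0.25]
  [  -0.45    -0.40     0.55]
Cofactors of I−A, C_ij = (−1)^(i+j)·(minor ij) (rows/columns in the sector order above):
  C_11 = (0.85)(0.55) − (-0.25)(-0.40) = 0.3675
  C_12 = −[(-0.30)(0.55) − (-0.25)(-0.45)] = 0.2775
  C_13 = (-0.30)(-0.40) − (0.85)(-0.45) = 0.5025
  C_21 = −[(-0.05)(0.55) − (-0.20)(-0.40)] = 0.1075
  C_22 = (0.85)(0.55) − (-0.20)(-0.45) = 0.3775
  C_23 = −[(0.85)(-0.40) − (-0.05)(-0.45)] = 0.3625
  C_31 = (-0.05)(-0.25) − (-0.20)(0.85) = 0.1825
  C_32 = −[(0.85)(-0.25) − (-0.20)(-0.30)] = 0.2725
  C_33 = (0.85)(0.85) − (-0.05)(-0.30) = 0.7075
det(I−A) = Σ_j (I−A)_1j·C_1j = (0.85)(0.3675) + (-0.05)(0.2775) + (-0.20)(0.5025) = 0.1980
adj(I−A) = Cᵀ =
  [ 0.3675   0.1075   0.1825]
  [ 0.2775   0.3775   0.2725]
  [ 0.5025   0.3625   0.7075]
(I − A)⁻¹ = adj(I−A) / det(I−A) ≈
  [   1.8561     0.5429     0.9217]
  [   1.4015     1.9066     1.3763]
  [   2.5379     1.8308     3.5732]
Δx = (I − A)⁻¹ Δd with Δd having +75 in the Automotive component and 0 elsewhere.
So Δx_2 = L_21 · (+75), where L_21 = adj(I−A)_21 / det(I−A) = 0.2775 / 0.1980.
Δx_2 = 0.2775 × (+75) / 0.1980 = 20.8125 / 0.1980 ≈ 105.11.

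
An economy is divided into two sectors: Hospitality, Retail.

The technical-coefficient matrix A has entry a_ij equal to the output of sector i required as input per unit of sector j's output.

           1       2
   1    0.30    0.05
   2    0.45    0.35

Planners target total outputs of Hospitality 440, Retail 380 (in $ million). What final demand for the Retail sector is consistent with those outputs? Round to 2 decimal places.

I − A =
  [   0.70    -0.05]
  [  -0.45     0.65]
d = (I − A) x:
  d_1 = (+0.70)·440 + (-0.05)·380 = 289.00
  d_2 = (-0.45)·440 + (+0.65)·380 = 49.00

d_2 = 49.00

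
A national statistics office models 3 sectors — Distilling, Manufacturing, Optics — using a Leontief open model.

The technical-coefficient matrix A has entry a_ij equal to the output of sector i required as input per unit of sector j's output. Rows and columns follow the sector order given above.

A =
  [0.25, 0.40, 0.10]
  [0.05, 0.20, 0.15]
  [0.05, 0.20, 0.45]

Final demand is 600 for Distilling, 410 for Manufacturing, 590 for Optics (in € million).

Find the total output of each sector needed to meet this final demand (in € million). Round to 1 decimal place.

I − A =
  [   0.75    -0.40    -0.10]
  [  -0.05     0.80    -0.15]
  [  -0.05    -0.20     0.55]
Cofactors of I−A, C_ij = (−1)^(i+j)·(minor ij) (rows/columns in the sector order above):
  C_11 = (0.80)(0.55) − (-0.15)(-0.20) = 0.4100
  C_12 = −[(-0.05)(0.55) − (-0.15)(-0.05)] = 0.0350
  C_13 = (-0.05)(-0.20) − (0.80)(-0.05) = 0.0500
  C_21 = −[(-0.40)(0.55) − (-0.10)(-0.20)] = 0.2400
  C_22 = (0.75)(0.55) − (-0.10)(-0.05) = 0.4075
  C_23 = −[(0.75)(-0.20) − (-0.40)(-0.05)] = 0.1700
  C_31 = (-0.40)(-0.15) − (-0.10)(0.80) = 0.1400
  C_32 = −[(0.75)(-0.15) − (-0.10)(-0.05)] = 0.1175
  C_33 = (0.75)(0.80) − (-0.40)(-0.05) = 0.5800
det(I−A) = Σ_j (I−A)_1j·C_1j = (0.75)(0.4100) + (-0.40)(0.0350) + (-0.10)(0.0500) = 0.2885
adj(I−A) = Cᵀ =
  [ 0.4100   0.2400   0.1400]
  [ 0.0350   0.4075   0.1175]
  [ 0.0500   0.1700   0.5800]
(I − A)⁻¹ = adj(I−A) / det(I−A) ≈
  [   1.4211     0.8319     0.4853]
  [   0.1213     1.4125     0.4073]
  [   0.1733     0.5893     2.0104]
x = (I − A)⁻¹ d = adj(I−A)·d / det(I−A), with det(I−A) = 0.2885:
  x_D = (0.4100·600 + 0.2400·410 + 0.1400·590) / 0.2885 = 427.00 / 0.2885 ≈ 1480.1
  x_M = (0.0350·600 + 0.4075·410 + 0.1175·590) / 0.2885 = 257.40 / 0.2885 ≈ 892.2
  x_O = (0.0500·600 + 0.1700·410 + 0.5800·590) / 0.2885 = 441.90 / 0.2885 ≈ 1531.7

x_D = 1480.1, x_M = 892.2, x_O = 1531.7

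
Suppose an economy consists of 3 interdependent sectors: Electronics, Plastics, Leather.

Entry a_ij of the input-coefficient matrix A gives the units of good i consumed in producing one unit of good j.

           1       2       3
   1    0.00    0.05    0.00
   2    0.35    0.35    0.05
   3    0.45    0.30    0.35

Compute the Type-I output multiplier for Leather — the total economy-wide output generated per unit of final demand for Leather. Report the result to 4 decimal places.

I − A =
  [   1.00    -0.05     0.00]
  [  -0.35     0.65    -0.05]
  [  -0.45    -0.30     0.65]
Cofactors of I−A, C_ij = (−1)^(i+j)·(minor ij) (rows/columns in the sector order above):
  C_11 = (0.65)(0.65) − (-0.05)(-0.30) = 0.4075
  C_12 = −[(-0.35)(0.65) − (-0.05)(-0.45)] = 0.2500
  C_13 = (-0.35)(-0.30) − (0.65)(-0.45) = 0.3975
  C_21 = −[(-0.05)(0.65) − (0.00)(-0.30)] = 0.0325
  C_22 = (1.00)(0.65) − (0.00)(-0.45) = 0.6500
  C_23 = −[(1.00)(-0.30) − (-0.05)(-0.45)] = 0.3225
  C_31 = (-0.05)(-0.05) − (0.00)(0.65) = 0.0025
  C_32 = −[(1.00)(-0.05) − (0.00)(-0.35)] = 0.0500
  C_33 = (1.00)(0.65) − (-0.05)(-0.35) = 0.6325
det(I−A) = Σ_j (I−A)_1j·C_1j = (1.00)(0.4075) + (-0.05)(0.2500) + (0.00)(0.3975) = 0.3950
adj(I−A) = Cᵀ =
  [ 0.4075   0.0325   0.0025]
  [ 0.2500   0.6500   0.0500]
  [ 0.3975   0.3225   0.6325]
(I − A)⁻¹ = adj(I−A) / det(I−A) ≈
  [   1.03165     0.08228     0.00633]
  [   0.63291     1.64557     0.12658]
  [   1.00633     0.81646     1.60127]
The output multiplier for sector j is the column-j sum of the Leontief inverse (I − A)⁻¹ = adj(I−A) / det(I−A).
Column 3 of adj(I−A): (0.0025, 0.0500, 0.6325); det(I−A) = 0.3950.
m_3 = (0.0025 + 0.0500 + 0.6325) / 0.3950 = 0.685 / 0.3950 ≈ 1.7342.

m_3 = 1.7342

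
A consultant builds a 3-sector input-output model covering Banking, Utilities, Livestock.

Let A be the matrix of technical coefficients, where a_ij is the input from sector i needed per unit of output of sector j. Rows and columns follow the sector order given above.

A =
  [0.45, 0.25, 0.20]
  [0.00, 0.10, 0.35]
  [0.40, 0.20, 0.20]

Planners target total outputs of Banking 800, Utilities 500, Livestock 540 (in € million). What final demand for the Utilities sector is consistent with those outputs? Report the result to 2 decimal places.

I − A =
  [   0.55    -0.25    -0.20]
  [   0.00     0.90    -0.35]
  [  -0.40    -0.20     0.80]
d = (I − A) x:
  d_B = (+0.55)·800 + (-0.25)·500 + (-0.20)·540 = 207.00
  d_U = (+0.00)·800 + (+0.90)·500 + (-0.35)·540 = 261.00
  d_L = (-0.40)·800 + (-0.20)·500 + (+0.80)·540 = 12.00

d_U = 261.00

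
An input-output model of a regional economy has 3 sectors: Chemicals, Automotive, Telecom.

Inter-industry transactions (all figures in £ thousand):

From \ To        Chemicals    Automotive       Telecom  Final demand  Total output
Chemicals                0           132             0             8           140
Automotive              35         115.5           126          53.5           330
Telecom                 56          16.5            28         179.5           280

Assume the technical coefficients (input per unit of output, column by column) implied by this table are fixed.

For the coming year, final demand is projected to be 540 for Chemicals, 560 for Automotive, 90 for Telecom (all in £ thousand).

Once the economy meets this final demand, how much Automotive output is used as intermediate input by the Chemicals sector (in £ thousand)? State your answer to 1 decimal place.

z_21 = 325.6

Technical coefficients a_ij = z_ij / X_j:
  a_11 = 0/140 = 0.00, a_21 = 35/140 = 0.25, a_31 = 56/140 = 0.40
  a_12 = 132/330 = 0.40, a_22 = 115.5/330 = 0.35, a_32 = 16.5/330 = 0.05
  a_13 = 0/280 = 0.00, a_23 = 126/280 = 0.45, a_33 = 28/280 = 0.10
I − A =
  [   1.00    -0.40     0.00]
  [  -0.25     0.65    -0.45]
  [  -0.40    -0.05     0.90]
Cofactors of I−A, C_ij = (−1)^(i+j)·(minor ij) (rows/columns in the sector order above):
  C_11 = (0.65)(0.90) − (-0.45)(-0.05) = 0.5625
  C_12 = −[(-0.25)(0.90) − (-0.45)(-0.40)] = 0.4050
  C_13 = (-0.25)(-0.05) − (0.65)(-0.40) = 0.2725
  C_21 = −[(-0.40)(0.90) − (0.00)(-0.05)] = 0.3600
  C_22 = (1.00)(0.90) − (0.00)(-0.40) = 0.9000
  C_23 = −[(1.00)(-0.05) − (-0.40)(-0.40)] = 0.2100
  C_31 = (-0.40)(-0.45) − (0.00)(0.65) = 0.1800
  C_32 = −[(1.00)(-0.45) − (0.00)(-0.25)] = 0.4500
  C_33 = (1.00)(0.65) − (-0.40)(-0.25) = 0.5500
det(I−A) = Σ_j (I−A)_1j·C_1j = (1.00)(0.5625) + (-0.40)(0.4050) + (0.00)(0.2725) = 0.4005
adj(I−A) = Cᵀ =
  [ 0.5625   0.3600   0.1800]
  [ 0.4050   0.9000   0.4500]
  [ 0.2725   0.2100   0.5500]
(I − A)⁻¹ = adj(I−A) / det(I−A) ≈
  [   1.4045     0.8989     0.4494]
  [   1.0112     2.2472     1.1236]
  [   0.6804     0.5243     1.3733]
First solve x = (I − A)⁻¹ d = adj(I−A)·d / det(I−A); in particular x_1 = (0.5625·540 + 0.3600·560 + 0.1800·90) / 0.4005 = 521.55 / 0.4005 ≈ 1302.247.
Intermediate flow from 2 to 1: z_21 = a_21 · x_1 = 0.25 × 521.55 / 0.4005 = 130.3875 / 0.4005 ≈ 325.6.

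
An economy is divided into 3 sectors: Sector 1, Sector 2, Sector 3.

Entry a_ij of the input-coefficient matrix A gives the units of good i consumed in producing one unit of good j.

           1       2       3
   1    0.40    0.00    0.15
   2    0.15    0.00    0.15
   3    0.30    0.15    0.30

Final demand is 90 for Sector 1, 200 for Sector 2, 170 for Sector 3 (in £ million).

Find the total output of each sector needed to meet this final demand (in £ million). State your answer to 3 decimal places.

I − A =
  [   0.60     0.00    -0.15]
  [  -0.15     1.00    -0.15]
  [  -0.30    -0.15     0.70]
Cofactors of I−A, C_ij = (−1)^(i+j)·(minor ij) (rows/columns in the sector order above):
  C_11 = (1.00)(0.70) − (-0.15)(-0.15) = 0.6775
  C_12 = −[(-0.15)(0.70) − (-0.15)(-0.30)] = 0.1500
  C_13 = (-0.15)(-0.15) − (1.00)(-0.30) = 0.3225
  C_21 = −[(0.00)(0.70) − (-0.15)(-0.15)] = 0.0225
  C_22 = (0.60)(0.70) − (-0.15)(-0.30) = 0.3750
  C_23 = −[(0.60)(-0.15) − (0.00)(-0.30)] = 0.0900
  C_31 = (0.00)(-0.15) − (-0.15)(1.00) = 0.1500
  C_32 = −[(0.60)(-0.15) − (-0.15)(-0.15)] = 0.1125
  C_33 = (0.60)(1.00) − (0.00)(-0.15) = 0.6000
det(I−A) = Σ_j (I−A)_1j·C_1j = (0.60)(0.6775) + (0.00)(0.1500) + (-0.15)(0.3225) = 0.358125
adj(I−A) = Cᵀ =
  [ 0.6775   0.0225   0.1500]
  [ 0.1500   0.3750   0.1125]
  [ 0.3225   0.0900   0.6000]
(I − A)⁻¹ = adj(I−A) / det(I−A) ≈
  [   1.8918     0.0628     0.4188]
  [   0.4188     1.0471     0.3141]
  [   0.9005     0.2513     1.6754]
x = (I − A)⁻¹ d = adj(I−A)·d / det(I−A), with det(I−A) = 0.358125:
  x_1 = (0.6775·90 + 0.0225·200 + 0.1500·170) / 0.358125 = 90.975 / 0.358125 ≈ 254.031
  x_2 = (0.1500·90 + 0.3750·200 + 0.1125·170) / 0.358125 = 107.625 / 0.358125 ≈ 300.524
  x_3 = (0.3225·90 + 0.0900·200 + 0.6000·170) / 0.358125 = 149.025 / 0.358125 ≈ 416.126

x_1 = 254.031, x_2 = 300.524, x_3 = 416.126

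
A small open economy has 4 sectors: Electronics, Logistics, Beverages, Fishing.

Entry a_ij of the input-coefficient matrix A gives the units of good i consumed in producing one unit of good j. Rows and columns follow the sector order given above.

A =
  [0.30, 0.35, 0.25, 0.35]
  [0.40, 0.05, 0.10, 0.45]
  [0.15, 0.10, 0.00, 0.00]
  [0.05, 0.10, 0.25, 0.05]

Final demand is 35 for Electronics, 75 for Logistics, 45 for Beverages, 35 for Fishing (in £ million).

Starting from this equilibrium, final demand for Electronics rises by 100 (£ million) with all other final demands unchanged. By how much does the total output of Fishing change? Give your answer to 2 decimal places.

I − A =
  [   0.70    -0.35    -0.25    -0.35]
  [  -0.40     0.95    -0.10    -0.45]
  [  -0.15    -0.10     1.00     0.00]
  [  -0.05    -0.10    -0.25     0.95]
Compute the cofactors C_ij = (−1)^(i+j)·(3×3 minor ij) of I−A; the adjugate is their transpose:
adj(I−A) = Cᵀ =
  [ 0.836750   0.400000   0.373625   0.497750]
  [ 0.433625   0.598750   0.279125   0.443375]
  [ 0.168875   0.119875   0.428750   0.119000]
  [ 0.134125   0.115625   0.161875   0.467125]
det(I−A) = Σ_j (I−A)_1j·C_1j = (0.70)(0.836750) + (-0.35)(0.433625) + (-0.25)(0.168875) + (-0.35)(0.134125) = 0.34479375
(I − A)⁻¹ = adj(I−A) / det(I−A) ≈
  [   2.4268     1.1601     1.0836     1.4436]
  [   1.2576     1.7365     0.8095     1.2859]
  [   0.4898     0.3477     1.2435     0.3451]
  [   0.3890     0.3353     0.4695     1.3548]
Δx = (I − A)⁻¹ Δd with Δd having +100 in the Electronics component and 0 elsewhere.
So Δx_4 = L_41 · (+100), where L_41 = adj(I−A)_41 / det(I−A) = 0.134125 / 0.34479375.
Δx_4 = 0.134125 × (+100) / 0.34479375 = 13.4125 / 0.34479375 ≈ 38.90.

Δx_4 = 38.90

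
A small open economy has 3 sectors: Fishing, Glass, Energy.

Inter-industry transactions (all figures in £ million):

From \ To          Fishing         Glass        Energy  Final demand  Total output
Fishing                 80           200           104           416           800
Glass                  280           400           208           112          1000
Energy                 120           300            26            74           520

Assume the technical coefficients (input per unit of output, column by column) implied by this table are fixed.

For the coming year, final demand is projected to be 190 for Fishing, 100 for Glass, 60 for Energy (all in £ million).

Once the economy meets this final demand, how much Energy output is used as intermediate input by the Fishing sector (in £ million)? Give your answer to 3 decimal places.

z_EF = 63.913

Technical coefficients a_ij = z_ij / X_j:
  a_FF = 80/800 = 0.10, a_GF = 280/800 = 0.35, a_EF = 120/800 = 0.15
  a_FG = 200/1000 = 0.20, a_GG = 400/1000 = 0.40, a_EG = 300/1000 = 0.30
  a_FE = 104/520 = 0.20, a_GE = 208/520 = 0.40, a_EE = 26/520 = 0.05
I − A =
  [   0.90    -0.20    -0.20]
  [  -0.35     0.60    -0.40]
  [  -0.15    -0.30     0.95]
Cofactors of I−A, C_ij = (−1)^(i+j)·(minor ij) (rows/columns in the sector order above):
  C_11 = (0.60)(0.95) − (-0.40)(-0.30) = 0.4500
  C_12 = −[(-0.35)(0.95) − (-0.40)(-0.15)] = 0.3925
  C_13 = (-0.35)(-0.30) − (0.60)(-0.15) = 0.1950
  C_21 = −[(-0.20)(0.95) − (-0.20)(-0.30)] = 0.2500
  C_22 = (0.90)(0.95) − (-0.20)(-0.15) = 0.8250
  C_23 = −[(0.90)(-0.30) − (-0.20)(-0.15)] = 0.3000
  C_31 = (-0.20)(-0.40) − (-0.20)(0.60) = 0.2000
  C_32 = −[(0.90)(-0.40) − (-0.20)(-0.35)] = 0.4300
  C_33 = (0.90)(0.60) − (-0.20)(-0.35) = 0.4700
det(I−A) = Σ_j (I−A)_1j·C_1j = (0.90)(0.4500) + (-0.20)(0.3925) + (-0.20)(0.1950) = 0.2875
adj(I−A) = Cᵀ =
  [ 0.4500   0.2500   0.2000]
  [ 0.3925   0.8250   0.4300]
  [ 0.1950   0.3000   0.4700]
(I − A)⁻¹ = adj(I−A) / det(I−A) ≈
  [   1.5652     0.8696     0.6957]
  [   1.3652     2.8696     1.4957]
  [   0.6783     1.0435     1.6348]
First solve x = (I − A)⁻¹ d = adj(I−A)·d / det(I−A); in particular x_F = (0.4500·190 + 0.2500·100 + 0.2000·60) / 0.2875 = 122.50 / 0.2875 ≈ 426.08696.
Intermediate flow from E to F: z_EF = a_EF · x_F = 0.15 × 122.50 / 0.2875 = 18.375 / 0.2875 ≈ 63.913.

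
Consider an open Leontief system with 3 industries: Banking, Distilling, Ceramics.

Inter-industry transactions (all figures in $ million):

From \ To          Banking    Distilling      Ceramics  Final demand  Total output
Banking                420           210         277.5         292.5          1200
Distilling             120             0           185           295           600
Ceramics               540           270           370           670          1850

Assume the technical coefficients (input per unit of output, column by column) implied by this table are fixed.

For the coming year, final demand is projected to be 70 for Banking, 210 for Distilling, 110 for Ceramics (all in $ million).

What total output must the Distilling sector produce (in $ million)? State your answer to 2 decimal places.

x_2 = 302.01

Technical coefficients a_ij = z_ij / X_j:
  a_11 = 420/1200 = 0.35, a_21 = 120/1200 = 0.10, a_31 = 540/1200 = 0.45
  a_12 = 210/600 = 0.35, a_22 = 0/600 = 0.00, a_32 = 270/600 = 0.45
  a_13 = 277.5/1850 = 0.15, a_23 = 185/1850 = 0.10, a_33 = 370/1850 = 0.20
I − A =
  [   0.65    -0.35    -0.15]
  [  -0.10     1.00    -0.10]
  [  -0.45    -0.45     0.80]
Cofactors of I−A, C_ij = (−1)^(i+j)·(minor ij) (rows/columns in the sector order above):
  C_11 = (1.00)(0.80) − (-0.10)(-0.45) = 0.7550
  C_12 = −[(-0.10)(0.80) − (-0.10)(-0.45)] = 0.1250
  C_13 = (-0.10)(-0.45) − (1.00)(-0.45) = 0.4950
  C_21 = −[(-0.35)(0.80) − (-0.15)(-0.45)] = 0.3475
  C_22 = (0.65)(0.80) − (-0.15)(-0.45) = 0.4525
  C_23 = −[(0.65)(-0.45) − (-0.35)(-0.45)] = 0.4500
  C_31 = (-0.35)(-0.10) − (-0.15)(1.00) = 0.1850
  C_32 = −[(0.65)(-0.10) − (-0.15)(-0.10)] = 0.0800
  C_33 = (0.65)(1.00) − (-0.35)(-0.10) = 0.6150
det(I−A) = Σ_j (I−A)_1j·C_1j = (0.65)(0.7550) + (-0.35)(0.1250) + (-0.15)(0.4950) = 0.37275
adj(I−A) = Cᵀ =
  [ 0.7550   0.3475   0.1850]
  [ 0.1250   0.4525   0.0800]
  [ 0.4950   0.4500   0.6150]
(I − A)⁻¹ = adj(I−A) / det(I−A) ≈
  [   2.0255     0.9323     0.4963]
  [   0.3353     1.2140     0.2146]
  [   1.3280     1.2072     1.6499]
x = (I − A)⁻¹ d = adj(I−A)·d / det(I−A), with det(I−A) = 0.37275:
  x_1 = (0.7550·70 + 0.3475·210 + 0.1850·110) / 0.37275 = 146.175 / 0.37275 ≈ 392.15
  x_2 = (0.1250·70 + 0.4525·210 + 0.0800·110) / 0.37275 = 112.575 / 0.37275 ≈ 302.01
  x_3 = (0.4950·70 + 0.4500·210 + 0.6150·110) / 0.37275 = 196.80 / 0.37275 ≈ 527.97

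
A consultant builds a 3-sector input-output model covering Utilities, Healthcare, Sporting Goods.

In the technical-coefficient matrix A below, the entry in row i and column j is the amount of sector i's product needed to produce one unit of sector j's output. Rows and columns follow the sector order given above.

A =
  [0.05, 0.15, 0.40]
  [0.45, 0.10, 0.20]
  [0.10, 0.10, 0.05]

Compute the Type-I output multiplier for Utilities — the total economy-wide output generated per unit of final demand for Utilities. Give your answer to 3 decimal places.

I − A =
  [   0.95    -0.15    -0.40]
  [  -0.45     0.90    -0.20]
  [  -0.10    -0.10     0.95]
Cofactors of I−A, C_ij = (−1)^(i+j)·(minor ij) (rows/columns in the sector order above):
  C_11 = (0.90)(0.95) − (-0.20)(-0.10) = 0.8350
  C_12 = −[(-0.45)(0.95) − (-0.20)(-0.10)] = 0.4475
  C_13 = (-0.45)(-0.10) − (0.90)(-0.10) = 0.1350
  C_21 = −[(-0.15)(0.95) − (-0.40)(-0.10)] = 0.1825
  C_22 = (0.95)(0.95) − (-0.40)(-0.10) = 0.8625
  C_23 = −[(0.95)(-0.10) − (-0.15)(-0.10)] = 0.1100
  C_31 = (-0.15)(-0.20) − (-0.40)(0.90) = 0.3900
  C_32 = −[(0.95)(-0.20) − (-0.40)(-0.45)] = 0.3700
  C_33 = (0.95)(0.90) − (-0.15)(-0.45) = 0.7875
det(I−A) = Σ_j (I−A)_1j·C_1j = (0.95)(0.8350) + (-0.15)(0.4475) + (-0.40)(0.1350) = 0.672125
adj(I−A) = Cᵀ =
  [ 0.8350   0.1825   0.3900]
  [ 0.4475   0.8625   0.3700]
  [ 0.1350   0.1100   0.7875]
(I − A)⁻¹ = adj(I−A) / det(I−A) ≈
  [   1.2423     0.2715     0.5802]
  [   0.6658     1.2832     0.5505]
  [   0.2009     0.1637     1.1717]
The output multiplier for sector j is the column-j sum of the Leontief inverse (I − A)⁻¹ = adj(I−A) / det(I−A).
Column 1 of adj(I−A): (0.8350, 0.4475, 0.1350); det(I−A) = 0.672125.
m_1 = (0.8350 + 0.4475 + 0.1350) / 0.672125 = 1.4175 / 0.672125 ≈ 2.109.

m_1 = 2.109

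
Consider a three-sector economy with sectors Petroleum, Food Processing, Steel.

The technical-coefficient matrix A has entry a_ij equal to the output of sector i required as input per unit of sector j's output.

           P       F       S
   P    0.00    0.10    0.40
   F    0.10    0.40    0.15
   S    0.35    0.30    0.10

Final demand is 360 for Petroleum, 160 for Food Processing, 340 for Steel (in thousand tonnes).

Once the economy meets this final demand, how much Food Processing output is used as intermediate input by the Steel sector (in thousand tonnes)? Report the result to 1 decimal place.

z_FS = 132.8

I − A =
  [   1.00    -0.10    -0.40]
  [  -0.10     0.60    -0.15]
  [  -0.35    -0.30     0.90]
Cofactors of I−A, C_ij = (−1)^(i+j)·(minor ij) (rows/columns in the sector order above):
  C_11 = (0.60)(0.90) − (-0.15)(-0.30) = 0.4950
  C_12 = −[(-0.10)(0.90) − (-0.15)(-0.35)] = 0.1425
  C_13 = (-0.10)(-0.30) − (0.60)(-0.35) = 0.2400
  C_21 = −[(-0.10)(0.90) − (-0.40)(-0.30)] = 0.2100
  C_22 = (1.00)(0.90) − (-0.40)(-0.35) = 0.7600
  C_23 = −[(1.00)(-0.30) − (-0.10)(-0.35)] = 0.3350
  C_31 = (-0.10)(-0.15) − (-0.40)(0.60) = 0.2550
  C_32 = −[(1.00)(-0.15) − (-0.40)(-0.10)] = 0.1900
  C_33 = (1.00)(0.60) − (-0.10)(-0.10) = 0.5900
det(I−A) = Σ_j (I−A)_1j·C_1j = (1.00)(0.4950) + (-0.10)(0.1425) + (-0.40)(0.2400) = 0.38475
adj(I−A) = Cᵀ =
  [ 0.4950   0.2100   0.2550]
  [ 0.1425   0.7600   0.1900]
  [ 0.2400   0.3350   0.5900]
(I − A)⁻¹ = adj(I−A) / det(I−A) ≈
  [   1.2865     0.5458     0.6628]
  [   0.3704     1.9753     0.4938]
  [   0.6238     0.8707     1.5335]
First solve x = (I − A)⁻¹ d = adj(I−A)·d / det(I−A); in particular x_S = (0.2400·360 + 0.3350·160 + 0.5900·340) / 0.38475 = 340.60 / 0.38475 ≈ 885.250.
Intermediate flow from F to S: z_FS = a_FS · x_S = 0.15 × 340.60 / 0.38475 = 51.09 / 0.38475 ≈ 132.8.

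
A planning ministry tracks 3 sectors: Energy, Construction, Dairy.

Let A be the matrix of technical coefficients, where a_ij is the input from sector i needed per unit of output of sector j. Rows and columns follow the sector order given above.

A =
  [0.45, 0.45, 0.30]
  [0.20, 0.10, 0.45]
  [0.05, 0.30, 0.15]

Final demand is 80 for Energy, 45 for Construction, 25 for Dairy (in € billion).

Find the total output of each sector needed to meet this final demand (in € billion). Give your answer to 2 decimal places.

I − A =
  [   0.55    -0.45    -0.30]
  [  -0.20     0.90    -0.45]
  [  -0.05    -0.30     0.85]
Cofactors of I−A, C_ij = (−1)^(i+j)·(minor ij) (rows/columns in the sector order above):
  C_11 = (0.90)(0.85) − (-0.45)(-0.30) = 0.6300
  C_12 = −[(-0.20)(0.85) − (-0.45)(-0.05)] = 0.1925
  C_13 = (-0.20)(-0.30) − (0.90)(-0.05) = 0.1050
  C_21 = −[(-0.45)(0.85) − (-0.30)(-0.30)] = 0.4725
  C_22 = (0.55)(0.85) − (-0.30)(-0.05) = 0.4525
  C_23 = −[(0.55)(-0.30) − (-0.45)(-0.05)] = 0.1875
  C_31 = (-0.45)(-0.45) − (-0.30)(0.90) = 0.4725
  C_32 = −[(0.55)(-0.45) − (-0.30)(-0.20)] = 0.3075
  C_33 = (0.55)(0.90) − (-0.45)(-0.20) = 0.4050
det(I−A) = Σ_j (I−A)_1j·C_1j = (0.55)(0.6300) + (-0.45)(0.1925) + (-0.30)(0.1050) = 0.228375
adj(I−A) = Cᵀ =
  [ 0.6300   0.4725   0.4725]
  [ 0.1925   0.4525   0.3075]
  [ 0.1050   0.1875   0.4050]
(I − A)⁻¹ = adj(I−A) / det(I−A) ≈
  [   2.7586     2.0690     2.0690]
  [   0.8429     1.9814     1.3465]
  [   0.4598     0.8210     1.7734]
x = (I − A)⁻¹ d = adj(I−A)·d / det(I−A), with det(I−A) = 0.228375:
  x_1 = (0.6300·80 + 0.4725·45 + 0.4725·25) / 0.228375 = 83.475 / 0.228375 ≈ 365.52
  x_2 = (0.1925·80 + 0.4525·45 + 0.3075·25) / 0.228375 = 43.45 / 0.228375 ≈ 190.26
  x_3 = (0.1050·80 + 0.1875·45 + 0.4050·25) / 0.228375 = 26.9625 / 0.228375 ≈ 118.06

x_1 = 365.52, x_2 = 190.26, x_3 = 118.06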